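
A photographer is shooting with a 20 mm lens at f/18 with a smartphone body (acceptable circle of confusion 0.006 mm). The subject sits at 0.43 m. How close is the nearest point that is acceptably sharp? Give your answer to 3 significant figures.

387 mm

Hyperfocal distance H = f²/(N·c) + f = 20²/(18 × 0.006) + 20 = 400/0.108 + 20 ≈ 3723.7 mm ≈ 3.724 m.
Near limit Dn = s·(H − f)/(H + s − 2f) = 430 × (3723.7 − 20) / (3723.7 + 430 − 2 × 20) = 430 × 3703.7 / 4113.7 ≈ 387.14 mm.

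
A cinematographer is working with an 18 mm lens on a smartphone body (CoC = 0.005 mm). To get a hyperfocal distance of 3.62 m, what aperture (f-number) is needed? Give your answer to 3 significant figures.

f/18

Rearrange H = f²/(N·c) + f for N: N = f² / ((H − f)·c).
N = 18² / ((3620 − 18) × 0.005) = 324 / 18.01 ≈ 18.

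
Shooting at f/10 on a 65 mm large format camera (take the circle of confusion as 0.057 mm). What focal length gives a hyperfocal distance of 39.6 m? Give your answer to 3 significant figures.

150 mm

From H = f²/(N·c) + f, with f ≪ H: f ≈ √(H·N·c) = √(39600 × 10 × 0.057) = √22572 ≈ 150.2 mm.
The +f correction barely moves this — solving exactly, f² + N·c·f − N·c·H = 0 ⇒ f = (−N·c + √((N·c)² + 4·N·c·H))/2 = (−0.57 + √90288)/2 ≈ 149.96 mm, so f ≈ 150 mm.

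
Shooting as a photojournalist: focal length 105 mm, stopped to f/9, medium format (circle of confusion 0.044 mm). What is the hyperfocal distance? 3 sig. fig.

27.9 m

Hyperfocal distance H = f²/(N·c) + f = 105²/(9 × 0.044) + 105 = 11025/0.396 + 105 ≈ 27945.9 mm ≈ 27.9 m.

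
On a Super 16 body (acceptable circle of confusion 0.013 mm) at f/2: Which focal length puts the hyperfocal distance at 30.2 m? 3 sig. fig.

From H = f²/(N·c) + f, with f ≪ H: f ≈ √(H·N·c) = √(30200 × 2 × 0.013) = √785.20 ≈ 28.02 mm.
The +f correction barely moves this — solving exactly, f² + N·c·f − N·c·H = 0 ⇒ f = (−N·c + √((N·c)² + 4·N·c·H))/2 = (−0.026 + √3140.8)/2 ≈ 28.008 mm, so f ≈ 28.0 mm.

28.0 mm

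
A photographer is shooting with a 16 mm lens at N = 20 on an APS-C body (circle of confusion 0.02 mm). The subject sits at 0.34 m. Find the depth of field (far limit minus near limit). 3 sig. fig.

463 mm

Hyperfocal distance H = f²/(N·c) + f = 16²/(20 × 0.02) + 16 = 256/0.4 + 16 ≈ 656.0 mm ≈ 0.656 m.
Near limit Dn = s·(H − f)/(H + s − 2f) = 340 × (656.0 − 16) / (656.0 + 340 − 2 × 16) = 340 × 640.0 / 964.0 ≈ 225.73 mm.
Far limit Df = s·(H − f)/(H − s) = 340 × (656.0 − 16) / (656.0 − 340) = 340 × 640.0 / 316.0 ≈ 688.61 mm.
Depth of field = Df − Dn = 688.61 − 225.73 ≈ 462.88 mm.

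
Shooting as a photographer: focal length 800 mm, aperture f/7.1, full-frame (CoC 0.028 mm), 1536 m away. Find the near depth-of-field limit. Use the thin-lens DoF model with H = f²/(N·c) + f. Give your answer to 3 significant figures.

Hyperfocal distance H = f²/(N·c) + f = 800²/(7.1 × 0.028) + 800 = 640000/0.1988 + 800 ≈ 3220115.9 mm ≈ 3220 m.
Near limit Dn = s·(H − f)/(H + s − 2f) = 1536000 × (3220115.9 − 800) / (3220115.9 + 1536000 − 2 × 800) = 1536000 × 3219315.9 / 4754515.9 ≈ 1040036 mm ≈ 1040 m.

1040 m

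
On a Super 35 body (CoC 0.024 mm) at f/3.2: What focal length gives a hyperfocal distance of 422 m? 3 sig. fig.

180 mm

From H = f²/(N·c) + f, with f ≪ H: f ≈ √(H·N·c) = √(422000 × 3.2 × 0.024) = √32410 ≈ 180.0 mm.
The +f correction barely moves this — solving exactly, f² + N·c·f − N·c·H = 0 ⇒ f = (−N·c + √((N·c)² + 4·N·c·H))/2 = (−0.0768 + √129638)/2 ≈ 179.99 mm, so f ≈ 180 mm.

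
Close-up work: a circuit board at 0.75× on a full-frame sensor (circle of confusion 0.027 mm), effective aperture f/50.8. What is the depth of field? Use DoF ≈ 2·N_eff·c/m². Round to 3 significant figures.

At magnification m, DoF ≈ 2·N_eff·c/m² = 2 × 50.8 × 0.027 / 0.75² = 2.743 / 0.5625 ≈ 4.88 mm.

4.88 mm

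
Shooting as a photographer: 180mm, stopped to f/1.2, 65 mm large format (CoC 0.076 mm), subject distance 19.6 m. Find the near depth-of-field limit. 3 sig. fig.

Hyperfocal distance H = f²/(N·c) + f = 180²/(1.2 × 0.076) + 180 = 32400/0.0912 + 180 ≈ 355443.2 mm ≈ 355.4 m.
Near limit Dn = s·(H − f)/(H + s − 2f) = 19600 × (355443.2 − 180) / (355443.2 + 19600 − 2 × 180) = 19600 × 355263.2 / 374683.2 ≈ 18584 mm ≈ 18.6 m.

18.6 m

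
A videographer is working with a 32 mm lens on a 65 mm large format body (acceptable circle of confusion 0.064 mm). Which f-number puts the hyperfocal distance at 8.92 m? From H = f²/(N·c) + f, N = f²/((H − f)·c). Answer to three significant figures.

Rearrange H = f²/(N·c) + f for N: N = f² / ((H − f)·c).
N = 32² / ((8920 − 32) × 0.064) = 1024 / 568.8 ≈ 1.80.

f/1.80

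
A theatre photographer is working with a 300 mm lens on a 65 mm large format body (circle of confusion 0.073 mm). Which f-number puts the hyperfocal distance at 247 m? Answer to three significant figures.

Rearrange H = f²/(N·c) + f for N: N = f² / ((H − f)·c).
N = 300² / ((247000 − 300) × 0.073) = 90000 / 18009 ≈ 5.

f/5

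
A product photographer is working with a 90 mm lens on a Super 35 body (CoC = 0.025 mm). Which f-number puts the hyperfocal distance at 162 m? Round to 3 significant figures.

Rearrange H = f²/(N·c) + f for N: N = f² / ((H − f)·c).
N = 90² / ((162000 − 90) × 0.025) = 8100 / 4048 ≈ 2.00.

f/2.00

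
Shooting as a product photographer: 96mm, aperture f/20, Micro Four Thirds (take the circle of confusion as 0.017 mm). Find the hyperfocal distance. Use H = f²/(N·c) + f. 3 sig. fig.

Hyperfocal distance H = f²/(N·c) + f = 96²/(20 × 0.017) + 96 = 9216/0.34 + 96 ≈ 27201.9 mm ≈ 27.2 m.

27.2 m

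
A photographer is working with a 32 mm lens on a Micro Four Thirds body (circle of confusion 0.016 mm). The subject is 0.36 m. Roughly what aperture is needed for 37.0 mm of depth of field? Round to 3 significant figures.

f/10

Write h = H − f = f²/(N·c). The thin-lens limits are Dn = s·h/(h + (s−f)) and Df = s·h/(h − (s−f)), so DoF = Df − Dn = 2·s·(s−f)·h / (h² − (s−f)²).
That is a quadratic in h: DoF·h² − 2·s·(s−f)·h − DoF·(s−f)² = 0 ⇒ h = (s−f)·(s + √(s² + DoF²)) / DoF = 328 × (360 + √(360² + 37²)) / 37 = 328 × (360 + 361.896) / 37 ≈ 6399.5 mm.
Then N = f²/(c·h) = 32² / (0.016 × 6399.5) = 1024 / 102.39 ≈ 10.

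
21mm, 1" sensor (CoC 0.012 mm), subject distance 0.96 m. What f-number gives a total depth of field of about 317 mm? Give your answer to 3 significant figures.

Write h = H − f = f²/(N·c). The thin-lens limits are Dn = s·h/(h + (s−f)) and Df = s·h/(h − (s−f)), so DoF = Df − Dn = 2·s·(s−f)·h / (h² − (s−f)²).
That is a quadratic in h: DoF·h² − 2·s·(s−f)·h − DoF·(s−f)² = 0 ⇒ h = (s−f)·(s + √(s² + DoF²)) / DoF = 939 × (960 + √(960² + 317²)) / 317 = 939 × (960 + 1010.98) / 317 ≈ 5838.3 mm.
Then N = f²/(c·h) = 21² / (0.012 × 5838.3) = 441 / 70.060 ≈ 6.29.

f/6.29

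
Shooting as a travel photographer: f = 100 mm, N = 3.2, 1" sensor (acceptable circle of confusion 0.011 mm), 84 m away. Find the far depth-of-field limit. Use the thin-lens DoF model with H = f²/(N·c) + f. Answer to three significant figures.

119 m

Hyperfocal distance H = f²/(N·c) + f = 100²/(3.2 × 0.011) + 100 = 10000/0.0352 + 100 ≈ 284190.9 mm ≈ 284.2 m.
Far limit Df = s·(H − f)/(H − s) = 84000 × (284190.9 − 100) / (284190.9 − 84000) = 84000 × 284090.9 / 200190.9 ≈ 119204 mm ≈ 119 m.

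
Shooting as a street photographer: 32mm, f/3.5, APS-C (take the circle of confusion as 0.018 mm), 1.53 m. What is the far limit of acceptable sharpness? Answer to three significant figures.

Hyperfocal distance H = f²/(N·c) + f = 32²/(3.5 × 0.018) + 32 = 1024/0.063 + 32 ≈ 16286.0 mm ≈ 16.29 m.
Far limit Df = s·(H − f)/(H − s) = 1530 × (16286.0 − 32) / (16286.0 − 1530) = 1530 × 16254.0 / 14756.0 ≈ 1685.3 mm ≈ 1.69 m.

1.69 m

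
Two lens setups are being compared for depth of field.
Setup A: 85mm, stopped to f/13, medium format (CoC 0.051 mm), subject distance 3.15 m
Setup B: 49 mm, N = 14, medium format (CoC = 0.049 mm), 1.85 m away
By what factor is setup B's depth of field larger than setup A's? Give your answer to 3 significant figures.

1.35

Setup A: H = 85²/(13×0.051) + 85 ≈ 10982.4 mm; DoF = Df − Dn = 4382.7 − 2458.5 ≈ 1924.2 mm.
Setup B: H = 49²/(14×0.049) + 49 ≈ 3549.0 mm; DoF = Df − Dn = 3811.1 − 1221.5 ≈ 2589.6 mm.
Ratio = 2589.6 / 1924.2 ≈ 1.35.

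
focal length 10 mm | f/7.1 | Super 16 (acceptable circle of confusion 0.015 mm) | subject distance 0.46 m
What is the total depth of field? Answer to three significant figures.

Hyperfocal distance H = f²/(N·c) + f = 10²/(7.1 × 0.015) + 10 = 100/0.1065 + 10 ≈ 949.0 mm ≈ 0.949 m.
Near limit Dn = s·(H − f)/(H + s − 2f) = 460 × (949.0 − 10) / (949.0 + 460 − 2 × 10) = 460 × 939.0 / 1389.0 ≈ 310.97 mm.
Far limit Df = s·(H − f)/(H − s) = 460 × (949.0 − 10) / (949.0 − 460) = 460 × 939.0 / 489.0 ≈ 883.34 mm.
Depth of field = Df − Dn = 883.34 − 310.97 ≈ 572.37 mm ≈ 0.572 m.

0.572 m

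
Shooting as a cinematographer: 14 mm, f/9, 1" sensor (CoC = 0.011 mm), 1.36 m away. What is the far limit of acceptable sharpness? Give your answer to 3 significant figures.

4.25 m

Hyperfocal distance H = f²/(N·c) + f = 14²/(9 × 0.011) + 14 = 196/0.099 + 14 ≈ 1993.8 mm ≈ 1.994 m.
Far limit Df = s·(H − f)/(H − s) = 1360 × (1993.8 − 14) / (1993.8 − 1360) = 1360 × 1979.8 / 633.8 ≈ 4248.2 mm ≈ 4.25 m.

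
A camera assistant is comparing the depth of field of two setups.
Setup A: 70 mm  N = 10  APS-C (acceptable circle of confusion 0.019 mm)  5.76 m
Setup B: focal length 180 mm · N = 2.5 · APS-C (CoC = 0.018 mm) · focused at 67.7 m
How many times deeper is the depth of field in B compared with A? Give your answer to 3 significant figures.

4.79

Setup A: H = 70²/(10×0.019) + 70 ≈ 25859.5 mm; DoF = Df − Dn = 7390.6 − 4718.9 ≈ 2671.7 mm.
Setup B: H = 180²/(2.5×0.018) + 180 ≈ 720180.0 mm; DoF = Df − Dn = 74706 − 61896 ≈ 12810 mm.
Ratio = 12810 / 2671.7 ≈ 4.79.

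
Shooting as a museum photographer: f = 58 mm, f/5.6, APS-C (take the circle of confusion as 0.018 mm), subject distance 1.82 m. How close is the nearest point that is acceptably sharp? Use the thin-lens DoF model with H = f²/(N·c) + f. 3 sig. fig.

Hyperfocal distance H = f²/(N·c) + f = 58²/(5.6 × 0.018) + 58 = 3364/0.1008 + 58 ≈ 33431.0 mm ≈ 33.43 m.
Near limit Dn = s·(H − f)/(H + s − 2f) = 1820 × (33431.0 − 58) / (33431.0 + 1820 − 2 × 58) = 1820 × 33373.0 / 35135.0 ≈ 1728.7 mm ≈ 1.73 m.

1.73 m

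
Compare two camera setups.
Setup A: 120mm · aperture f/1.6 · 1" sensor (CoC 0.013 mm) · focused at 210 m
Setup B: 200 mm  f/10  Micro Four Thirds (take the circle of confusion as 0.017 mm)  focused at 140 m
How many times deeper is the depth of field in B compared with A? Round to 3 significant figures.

1.83

Setup A: H = 120²/(1.6×0.013) + 120 ≈ 692427.7 mm; DoF = Df − Dn = 301360 − 161147 ≈ 140213 mm.
Setup B: H = 200²/(10×0.017) + 200 ≈ 235494.1 mm; DoF = Df − Dn = 344955 − 87821 ≈ 257134 mm.
Ratio = 257134 / 140213 ≈ 1.83.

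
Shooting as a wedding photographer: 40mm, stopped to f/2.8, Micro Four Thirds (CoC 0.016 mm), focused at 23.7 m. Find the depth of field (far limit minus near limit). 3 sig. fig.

56.0 m

Hyperfocal distance H = f²/(N·c) + f = 40²/(2.8 × 0.016) + 40 = 1600/0.0448 + 40 ≈ 35754.3 mm ≈ 35.75 m.
Near limit Dn = s·(H − f)/(H + s − 2f) = 23700 × (35754.3 − 40) / (35754.3 + 23700 − 2 × 40) = 23700 × 35714.3 / 59374.3 ≈ 14256 mm.
Far limit Df = s·(H − f)/(H − s) = 23700 × (35754.3 − 40) / (35754.3 − 23700) = 23700 × 35714.3 / 12054.3 ≈ 70218 mm.
Depth of field = Df − Dn = 70218 − 14256 ≈ 55962 mm ≈ 56.0 m.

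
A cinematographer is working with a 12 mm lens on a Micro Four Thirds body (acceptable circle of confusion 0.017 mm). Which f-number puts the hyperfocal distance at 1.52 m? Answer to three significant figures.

f/5.62

Rearrange H = f²/(N·c) + f for N: N = f² / ((H − f)·c).
N = 12² / ((1520 − 12) × 0.017) = 144 / 25.64 ≈ 5.62.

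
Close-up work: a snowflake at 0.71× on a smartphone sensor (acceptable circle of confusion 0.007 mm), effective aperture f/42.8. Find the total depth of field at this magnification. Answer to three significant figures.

At magnification m, DoF ≈ 2·N_eff·c/m² = 2 × 42.8 × 0.007 / 0.71² = 0.5992 / 0.5041 ≈ 1.19 mm.

1.19 mm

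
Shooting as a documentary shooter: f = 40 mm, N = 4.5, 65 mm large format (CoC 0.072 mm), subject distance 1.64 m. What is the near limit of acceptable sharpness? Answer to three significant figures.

1.24 m

Hyperfocal distance H = f²/(N·c) + f = 40²/(4.5 × 0.072) + 40 = 1600/0.324 + 40 ≈ 4978.3 mm ≈ 4.978 m.
Near limit Dn = s·(H − f)/(H + s − 2f) = 1640 × (4978.3 − 40) / (4978.3 + 1640 − 2 × 40) = 1640 × 4938.3 / 6538.3 ≈ 1238.7 mm ≈ 1.24 m.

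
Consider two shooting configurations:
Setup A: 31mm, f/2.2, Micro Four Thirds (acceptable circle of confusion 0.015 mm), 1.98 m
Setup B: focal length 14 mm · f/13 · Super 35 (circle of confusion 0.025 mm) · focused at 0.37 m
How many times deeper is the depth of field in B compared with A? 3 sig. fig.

Setup A: H = 31²/(2.2×0.015) + 31 ≈ 29152.2 mm; DoF = Df − Dn = 2122.02 − 1855.80 ≈ 266.22 mm.
Setup B: H = 14²/(13×0.025) + 14 ≈ 617.1 mm; DoF = Df − Dn = 903.11 − 232.66 ≈ 670.45 mm.
Ratio = 670.45 / 266.22 ≈ 2.52.

2.52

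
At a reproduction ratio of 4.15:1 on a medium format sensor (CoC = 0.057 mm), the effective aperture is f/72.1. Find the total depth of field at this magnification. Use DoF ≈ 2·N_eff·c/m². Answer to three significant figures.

0.477 mm

At magnification m, DoF ≈ 2·N_eff·c/m² = 2 × 72.1 × 0.057 / 4.15² = 8.219 / 17.22 ≈ 0.477 mm.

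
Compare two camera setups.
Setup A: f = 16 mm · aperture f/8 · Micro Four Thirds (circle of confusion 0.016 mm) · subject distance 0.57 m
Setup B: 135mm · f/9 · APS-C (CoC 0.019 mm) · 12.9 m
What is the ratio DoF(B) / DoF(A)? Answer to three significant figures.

Setup A: H = 16²/(8×0.016) + 16 ≈ 2016.0 mm; DoF = Df − Dn = 788.38 − 446.36 ≈ 342.02 mm.
Setup B: H = 135²/(9×0.019) + 135 ≈ 106713.9 mm; DoF = Df − Dn = 14655.3 − 11520.2 ≈ 3135.1 mm.
Ratio = 3135.1 / 342.02 ≈ 9.17.

9.17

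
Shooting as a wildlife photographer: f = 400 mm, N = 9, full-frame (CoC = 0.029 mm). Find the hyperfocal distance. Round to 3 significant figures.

613 m

Hyperfocal distance H = f²/(N·c) + f = 400²/(9 × 0.029) + 400 = 160000/0.261 + 400 ≈ 613426.8 mm ≈ 613 m.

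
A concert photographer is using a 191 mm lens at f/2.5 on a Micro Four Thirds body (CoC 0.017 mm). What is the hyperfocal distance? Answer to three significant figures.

Hyperfocal distance H = f²/(N·c) + f = 191²/(2.5 × 0.017) + 191 = 36481/0.0425 + 191 ≈ 858567.5 mm ≈ 859 m.

859 m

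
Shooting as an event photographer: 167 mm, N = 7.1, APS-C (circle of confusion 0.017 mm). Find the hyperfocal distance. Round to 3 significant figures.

231 m

Hyperfocal distance H = f²/(N·c) + f = 167²/(7.1 × 0.017) + 167 = 27889/0.1207 + 167 ≈ 231227.5 mm ≈ 231 m.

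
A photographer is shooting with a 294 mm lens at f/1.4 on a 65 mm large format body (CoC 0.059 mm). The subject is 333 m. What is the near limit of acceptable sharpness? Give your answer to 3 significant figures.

253 m

Hyperfocal distance H = f²/(N·c) + f = 294²/(1.4 × 0.059) + 294 = 86436/0.0826 + 294 ≈ 1046734.7 mm ≈ 1047 m.
Near limit Dn = s·(H − f)/(H + s − 2f) = 333000 × (1046734.7 − 294) / (1046734.7 + 333000 − 2 × 294) = 333000 × 1046440.7 / 1379146.7 ≈ 252667 mm ≈ 253 m.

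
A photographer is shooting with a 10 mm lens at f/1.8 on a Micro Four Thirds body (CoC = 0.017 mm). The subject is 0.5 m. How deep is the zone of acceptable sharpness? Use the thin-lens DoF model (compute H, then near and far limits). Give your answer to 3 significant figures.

Hyperfocal distance H = f²/(N·c) + f = 10²/(1.8 × 0.017) + 10 = 100/0.0306 + 10 ≈ 3278.0 mm ≈ 3.278 m.
Near limit Dn = s·(H − f)/(H + s − 2f) = 500 × (3278.0 − 10) / (3278.0 + 500 − 2 × 10) = 500 × 3268.0 / 3758.0 ≈ 434.81 mm.
Far limit Df = s·(H − f)/(H − s) = 500 × (3278.0 − 10) / (3278.0 − 500) = 500 × 3268.0 / 2778.0 ≈ 588.19 mm.
Depth of field = Df − Dn = 588.19 − 434.81 ≈ 153.38 mm.

153 mm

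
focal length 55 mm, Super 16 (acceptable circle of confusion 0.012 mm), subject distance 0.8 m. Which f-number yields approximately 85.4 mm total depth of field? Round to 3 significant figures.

Write h = H − f = f²/(N·c). The thin-lens limits are Dn = s·h/(h + (s−f)) and Df = s·h/(h − (s−f)), so DoF = Df − Dn = 2·s·(s−f)·h / (h² − (s−f)²).
That is a quadratic in h: DoF·h² − 2·s·(s−f)·h − DoF·(s−f)² = 0 ⇒ h = (s−f)·(s + √(s² + DoF²)) / DoF = 745 × (800 + √(800² + 85.4²)) / 85.4 = 745 × (800 + 804.545) / 85.4 ≈ 13997 mm.
Then N = f²/(c·h) = 55² / (0.012 × 13997) = 3025 / 167.97 ≈ 18.

f/18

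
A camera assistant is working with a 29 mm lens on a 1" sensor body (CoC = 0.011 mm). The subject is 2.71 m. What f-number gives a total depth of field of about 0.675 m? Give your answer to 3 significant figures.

f/3.50

Write h = H − f = f²/(N·c). The thin-lens limits are Dn = s·h/(h + (s−f)) and Df = s·h/(h − (s−f)), so DoF = Df − Dn = 2·s·(s−f)·h / (h² − (s−f)²).
That is a quadratic in h: DoF·h² − 2·s·(s−f)·h − DoF·(s−f)² = 0 ⇒ h = (s−f)·(s + √(s² + DoF²)) / DoF = 2681 × (2710 + √(2710² + 675²)) / 675 = 2681 × (2710 + 2792.80) / 675 ≈ 21856 mm.
Then N = f²/(c·h) = 29² / (0.011 × 21856) = 841 / 240.42 ≈ 3.50.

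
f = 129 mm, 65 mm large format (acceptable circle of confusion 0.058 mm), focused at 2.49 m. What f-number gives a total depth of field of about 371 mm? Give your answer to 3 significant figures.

Write h = H − f = f²/(N·c). The thin-lens limits are Dn = s·h/(h + (s−f)) and Df = s·h/(h − (s−f)), so DoF = Df − Dn = 2·s·(s−f)·h / (h² − (s−f)²).
That is a quadratic in h: DoF·h² − 2·s·(s−f)·h − DoF·(s−f)² = 0 ⇒ h = (s−f)·(s + √(s² + DoF²)) / DoF = 2361 × (2490 + √(2490² + 371²)) / 371 = 2361 × (2490 + 2517.49) / 371 ≈ 31867 mm.
Then N = f²/(c·h) = 129² / (0.058 × 31867) = 16641 / 1848.3 ≈ 9.

f/9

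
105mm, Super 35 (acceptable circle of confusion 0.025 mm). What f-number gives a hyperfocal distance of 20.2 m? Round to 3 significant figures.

f/21.9

Rearrange H = f²/(N·c) + f for N: N = f² / ((H − f)·c).
N = 105² / ((20200 − 105) × 0.025) = 11025 / 502.4 ≈ 21.9.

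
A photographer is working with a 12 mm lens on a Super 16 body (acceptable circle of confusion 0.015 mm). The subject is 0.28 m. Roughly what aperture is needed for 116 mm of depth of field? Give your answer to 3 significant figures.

f/7.13

Write h = H − f = f²/(N·c). The thin-lens limits are Dn = s·h/(h + (s−f)) and Df = s·h/(h − (s−f)), so DoF = Df − Dn = 2·s·(s−f)·h / (h² − (s−f)²).
That is a quadratic in h: DoF·h² − 2·s·(s−f)·h − DoF·(s−f)² = 0 ⇒ h = (s−f)·(s + √(s² + DoF²)) / DoF = 268 × (280 + √(280² + 116²)) / 116 = 268 × (280 + 303.078) / 116 ≈ 1347.1 mm.
Then N = f²/(c·h) = 12² / (0.015 × 1347.1) = 144 / 20.207 ≈ 7.13.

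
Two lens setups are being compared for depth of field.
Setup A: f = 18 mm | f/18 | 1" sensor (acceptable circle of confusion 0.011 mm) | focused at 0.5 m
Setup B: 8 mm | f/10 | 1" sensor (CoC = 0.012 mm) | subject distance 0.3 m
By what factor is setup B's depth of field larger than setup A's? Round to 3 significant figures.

1.45

Setup A: H = 18²/(18×0.011) + 18 ≈ 1654.4 mm; DoF = Df − Dn = 708.77 − 386.23 ≈ 322.54 mm.
Setup B: H = 8²/(10×0.012) + 8 ≈ 541.3 mm; DoF = Df − Dn = 662.98 − 193.86 ≈ 469.12 mm.
Ratio = 469.12 / 322.54 ≈ 1.45.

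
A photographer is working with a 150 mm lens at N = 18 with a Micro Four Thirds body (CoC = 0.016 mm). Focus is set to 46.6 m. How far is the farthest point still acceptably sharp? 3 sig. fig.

Hyperfocal distance H = f²/(N·c) + f = 150²/(18 × 0.016) + 150 = 22500/0.288 + 150 ≈ 78275.0 mm ≈ 78.27 m.
Far limit Df = s·(H − f)/(H − s) = 46600 × (78275.0 − 150) / (78275.0 − 46600) = 46600 × 78125.0 / 31675.0 ≈ 114937 mm ≈ 115 m.

115 m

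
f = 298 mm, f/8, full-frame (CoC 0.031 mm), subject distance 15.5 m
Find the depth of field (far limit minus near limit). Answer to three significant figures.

1.32 m

Hyperfocal distance H = f²/(N·c) + f = 298²/(8 × 0.031) + 298 = 88804/0.248 + 298 ≈ 358378.6 mm ≈ 358.4 m.
Near limit Dn = s·(H − f)/(H + s − 2f) = 15500 × (358378.6 − 298) / (358378.6 + 15500 − 2 × 298) = 15500 × 358080.6 / 373282.6 ≈ 14868.8 mm.
Far limit Df = s·(H − f)/(H − s) = 15500 × (358378.6 − 298) / (358378.6 − 15500) = 15500 × 358080.6 / 342878.6 ≈ 16187.2 mm.
Depth of field = Df − Dn = 16187.2 − 14868.8 ≈ 1318.4 mm ≈ 1.32 m.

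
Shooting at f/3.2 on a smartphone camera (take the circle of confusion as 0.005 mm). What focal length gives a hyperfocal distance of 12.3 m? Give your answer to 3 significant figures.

14.0 mm

From H = f²/(N·c) + f, with f ≪ H: f ≈ √(H·N·c) = √(12300 × 3.2 × 0.005) = √196.80 ≈ 14.03 mm.
The +f correction barely moves this — solving exactly, f² + N·c·f − N·c·H = 0 ⇒ f = (−N·c + √((N·c)² + 4·N·c·H))/2 = (−0.016 + √787.20)/2 ≈ 14.021 mm, so f ≈ 14.0 mm.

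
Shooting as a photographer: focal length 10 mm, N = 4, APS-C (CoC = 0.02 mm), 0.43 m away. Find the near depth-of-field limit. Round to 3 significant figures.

322 mm

Hyperfocal distance H = f²/(N·c) + f = 10²/(4 × 0.02) + 10 = 100/0.08 + 10 ≈ 1260.0 mm ≈ 1.260 m.
Near limit Dn = s·(H − f)/(H + s − 2f) = 430 × (1260.0 − 10) / (1260.0 + 430 − 2 × 10) = 430 × 1250.0 / 1670.0 ≈ 321.86 mm.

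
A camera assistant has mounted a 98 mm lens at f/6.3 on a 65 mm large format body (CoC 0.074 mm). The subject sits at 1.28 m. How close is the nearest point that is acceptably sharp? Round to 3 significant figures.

Hyperfocal distance H = f²/(N·c) + f = 98²/(6.3 × 0.074) + 98 = 9604/0.4662 + 98 ≈ 20698.6 mm ≈ 20.70 m.
Near limit Dn = s·(H − f)/(H + s − 2f) = 1280 × (20698.6 − 98) / (20698.6 + 1280 − 2 × 98) = 1280 × 20600.6 / 21782.6 ≈ 1210.5 mm ≈ 1.21 m.

1.21 m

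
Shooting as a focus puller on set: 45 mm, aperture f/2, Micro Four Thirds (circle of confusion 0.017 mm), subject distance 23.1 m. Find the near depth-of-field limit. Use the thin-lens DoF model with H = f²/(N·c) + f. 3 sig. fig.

Hyperfocal distance H = f²/(N·c) + f = 45²/(2 × 0.017) + 45 = 2025/0.034 + 45 ≈ 59603.8 mm ≈ 59.60 m.
Near limit Dn = s·(H − f)/(H + s − 2f) = 23100 × (59603.8 − 45) / (59603.8 + 23100 − 2 × 45) = 23100 × 59558.8 / 82613.8 ≈ 16653 mm ≈ 16.7 m.

16.7 m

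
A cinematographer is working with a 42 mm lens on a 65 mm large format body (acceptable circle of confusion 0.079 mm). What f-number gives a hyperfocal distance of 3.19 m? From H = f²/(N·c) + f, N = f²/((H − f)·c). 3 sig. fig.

f/7.09

Rearrange H = f²/(N·c) + f for N: N = f² / ((H − f)·c).
N = 42² / ((3190 − 42) × 0.079) = 1764 / 248.7 ≈ 7.09.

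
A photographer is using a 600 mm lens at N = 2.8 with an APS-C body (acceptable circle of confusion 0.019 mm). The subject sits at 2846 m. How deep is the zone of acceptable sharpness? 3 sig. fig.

2910 m

Hyperfocal distance H = f²/(N·c) + f = 600²/(2.8 × 0.019) + 600 = 360000/0.0532 + 600 ≈ 6767517.3 mm ≈ 6768 m.
Near limit Dn = s·(H − f)/(H + s − 2f) = 2846000 × (6767517.3 − 600) / (6767517.3 + 2846000 − 2 × 600) = 2846000 × 6766917.3 / 9612317.3 ≈ 2003538 mm.
Far limit Df = s·(H − f)/(H − s) = 2846000 × (6767517.3 − 600) / (6767517.3 − 2846000) = 2846000 × 6766917.3 / 3921517.3 ≈ 4911019 mm.
Depth of field = Df − Dn = 4911019 − 2003538 ≈ 2907481 mm ≈ 2910 m.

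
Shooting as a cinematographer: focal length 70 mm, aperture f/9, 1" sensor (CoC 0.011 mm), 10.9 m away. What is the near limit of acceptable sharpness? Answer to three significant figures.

Hyperfocal distance H = f²/(N·c) + f = 70²/(9 × 0.011) + 70 = 4900/0.099 + 70 ≈ 49564.9 mm ≈ 49.56 m.
Near limit Dn = s·(H − f)/(H + s − 2f) = 10900 × (49564.9 − 70) / (49564.9 + 10900 − 2 × 70) = 10900 × 49494.9 / 60324.9 ≈ 8943.1 mm ≈ 8.94 m.

8.94 m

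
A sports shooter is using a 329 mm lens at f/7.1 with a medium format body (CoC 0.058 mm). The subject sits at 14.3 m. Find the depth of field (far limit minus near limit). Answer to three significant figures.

1.52 m

Hyperfocal distance H = f²/(N·c) + f = 329²/(7.1 × 0.058) + 329 = 108241/0.4118 + 329 ≈ 263177.5 mm ≈ 263.2 m.
Near limit Dn = s·(H − f)/(H + s − 2f) = 14300 × (263177.5 − 329) / (263177.5 + 14300 − 2 × 329) = 14300 × 262848.5 / 276819.5 ≈ 13578.3 mm.
Far limit Df = s·(H − f)/(H − s) = 14300 × (263177.5 − 329) / (263177.5 − 14300) = 14300 × 262848.5 / 248877.5 ≈ 15102.7 mm.
Depth of field = Df − Dn = 15102.7 − 13578.3 ≈ 1524.4 mm ≈ 1.52 m.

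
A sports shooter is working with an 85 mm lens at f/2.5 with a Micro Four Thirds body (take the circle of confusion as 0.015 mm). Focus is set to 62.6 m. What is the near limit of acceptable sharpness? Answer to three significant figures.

47.3 m

Hyperfocal distance H = f²/(N·c) + f = 85²/(2.5 × 0.015) + 85 = 7225/0.0375 + 85 ≈ 192751.7 mm ≈ 192.8 m.
Near limit Dn = s·(H − f)/(H + s − 2f) = 62600 × (192751.7 − 85) / (192751.7 + 62600 − 2 × 85) = 62600 × 192666.7 / 255181.7 ≈ 47264 mm ≈ 47.3 m.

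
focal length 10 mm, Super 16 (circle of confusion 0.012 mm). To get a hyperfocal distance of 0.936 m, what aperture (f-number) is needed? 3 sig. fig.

f/9

Rearrange H = f²/(N·c) + f for N: N = f² / ((H − f)·c).
N = 10² / ((936 − 10) × 0.012) = 100 / 11.11 ≈ 9.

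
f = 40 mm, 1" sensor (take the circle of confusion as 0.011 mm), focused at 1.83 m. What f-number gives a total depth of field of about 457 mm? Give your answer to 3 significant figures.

Write h = H − f = f²/(N·c). The thin-lens limits are Dn = s·h/(h + (s−f)) and Df = s·h/(h − (s−f)), so DoF = Df − Dn = 2·s·(s−f)·h / (h² − (s−f)²).
That is a quadratic in h: DoF·h² − 2·s·(s−f)·h − DoF·(s−f)² = 0 ⇒ h = (s−f)·(s + √(s² + DoF²)) / DoF = 1790 × (1830 + √(1830² + 457²)) / 457 = 1790 × (1830 + 1886.20) / 457 ≈ 14556 mm.
Then N = f²/(c·h) = 40² / (0.011 × 14556) = 1600 / 160.11 ≈ 9.99.

f/9.99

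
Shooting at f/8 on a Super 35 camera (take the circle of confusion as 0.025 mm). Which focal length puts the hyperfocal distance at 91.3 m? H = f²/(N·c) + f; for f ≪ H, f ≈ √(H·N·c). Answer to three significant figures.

135 mm

From H = f²/(N·c) + f, with f ≪ H: f ≈ √(H·N·c) = √(91300 × 8 × 0.025) = √18260 ≈ 135.1 mm.
The +f correction barely moves this — solving exactly, f² + N·c·f − N·c·H = 0 ⇒ f = (−N·c + √((N·c)² + 4·N·c·H))/2 = (−0.2 + √73040)/2 ≈ 135.03 mm, so f ≈ 135 mm.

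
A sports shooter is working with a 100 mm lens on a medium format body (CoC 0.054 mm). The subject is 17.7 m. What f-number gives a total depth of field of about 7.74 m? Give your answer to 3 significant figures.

Write h = H − f = f²/(N·c). The thin-lens limits are Dn = s·h/(h + (s−f)) and Df = s·h/(h − (s−f)), so DoF = Df − Dn = 2·s·(s−f)·h / (h² − (s−f)²).
That is a quadratic in h: DoF·h² − 2·s·(s−f)·h − DoF·(s−f)² = 0 ⇒ h = (s−f)·(s + √(s² + DoF²)) / DoF = 17600 × (17700 + √(17700² + 7740²)) / 7740 = 17600 × (17700 + 19318.3) / 7740 ≈ 84176 mm.
Then N = f²/(c·h) = 100² / (0.054 × 84176) = 10000 / 4545.5 ≈ 2.20.

f/2.20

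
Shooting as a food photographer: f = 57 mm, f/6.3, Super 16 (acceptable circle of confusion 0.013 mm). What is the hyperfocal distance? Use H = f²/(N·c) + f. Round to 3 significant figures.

39.7 m

Hyperfocal distance H = f²/(N·c) + f = 57²/(6.3 × 0.013) + 57 = 3249/0.0819 + 57 ≈ 39727.3 mm ≈ 39.7 m.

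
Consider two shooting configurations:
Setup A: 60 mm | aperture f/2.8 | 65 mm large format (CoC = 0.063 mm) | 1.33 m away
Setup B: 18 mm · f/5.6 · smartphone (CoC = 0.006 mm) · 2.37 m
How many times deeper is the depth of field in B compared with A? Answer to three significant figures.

7.40

Setup A: H = 60²/(2.8×0.063) + 60 ≈ 20468.2 mm; DoF = Df − Dn = 1418.26 − 1252.08 ≈ 166.18 mm.
Setup B: H = 18²/(5.6×0.006) + 18 ≈ 9660.9 mm; DoF = Df − Dn = 3134.6 − 1905.3 ≈ 1229.3 mm.
Ratio = 1229.3 / 166.18 ≈ 7.40.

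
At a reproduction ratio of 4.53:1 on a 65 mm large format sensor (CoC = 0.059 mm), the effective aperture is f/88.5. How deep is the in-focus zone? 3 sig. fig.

0.509 mm

At magnification m, DoF ≈ 2·N_eff·c/m² = 2 × 88.5 × 0.059 / 4.53² = 10.44 / 20.52 ≈ 0.509 mm.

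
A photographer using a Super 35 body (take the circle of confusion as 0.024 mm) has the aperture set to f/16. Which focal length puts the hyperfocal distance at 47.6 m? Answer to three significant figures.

135 mm

From H = f²/(N·c) + f, with f ≪ H: f ≈ √(H·N·c) = √(47600 × 16 × 0.024) = √18278 ≈ 135.2 mm.
The +f correction barely moves this — solving exactly, f² + N·c·f − N·c·H = 0 ⇒ f = (−N·c + √((N·c)² + 4·N·c·H))/2 = (−0.384 + √73114)/2 ≈ 135.01 mm, so f ≈ 135 mm.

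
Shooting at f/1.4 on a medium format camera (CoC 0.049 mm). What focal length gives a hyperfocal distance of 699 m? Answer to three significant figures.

From H = f²/(N·c) + f, with f ≪ H: f ≈ √(H·N·c) = √(699000 × 1.4 × 0.049) = √47951 ≈ 219.0 mm.
The +f correction barely moves this — solving exactly, f² + N·c·f − N·c·H = 0 ⇒ f = (−N·c + √((N·c)² + 4·N·c·H))/2 = (−0.0686 + √191806)/2 ≈ 218.94 mm, so f ≈ 219 mm.

219 mm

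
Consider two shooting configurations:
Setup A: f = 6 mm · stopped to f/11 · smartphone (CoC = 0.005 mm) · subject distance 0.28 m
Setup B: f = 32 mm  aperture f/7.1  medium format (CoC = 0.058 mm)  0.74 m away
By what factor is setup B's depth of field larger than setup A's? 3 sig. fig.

Setup A: H = 6²/(11×0.005) + 6 ≈ 660.5 mm; DoF = Df − Dn = 481.61 − 197.38 ≈ 284.23 mm.
Setup B: H = 32²/(7.1×0.058) + 32 ≈ 2518.6 mm; DoF = Df − Dn = 1034.56 − 576.00 ≈ 458.56 mm.
Ratio = 458.56 / 284.23 ≈ 1.61.

1.61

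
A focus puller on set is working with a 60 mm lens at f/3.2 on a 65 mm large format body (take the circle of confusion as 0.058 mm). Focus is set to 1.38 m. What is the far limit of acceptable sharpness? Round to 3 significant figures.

Hyperfocal distance H = f²/(N·c) + f = 60²/(3.2 × 0.058) + 60 = 3600/0.1856 + 60 ≈ 19456.6 mm ≈ 19.46 m.
Far limit Df = s·(H − f)/(H − s) = 1380 × (19456.6 − 60) / (19456.6 − 1380) = 1380 × 19396.6 / 18076.6 ≈ 1480.8 mm ≈ 1.48 m.

1.48 m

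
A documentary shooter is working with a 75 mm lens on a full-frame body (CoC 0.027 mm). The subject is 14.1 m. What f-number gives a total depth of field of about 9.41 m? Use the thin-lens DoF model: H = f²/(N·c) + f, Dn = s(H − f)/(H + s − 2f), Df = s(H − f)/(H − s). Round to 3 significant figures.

f/4.50

Write h = H − f = f²/(N·c). The thin-lens limits are Dn = s·h/(h + (s−f)) and Df = s·h/(h − (s−f)), so DoF = Df − Dn = 2·s·(s−f)·h / (h² − (s−f)²).
That is a quadratic in h: DoF·h² − 2·s·(s−f)·h − DoF·(s−f)² = 0 ⇒ h = (s−f)·(s + √(s² + DoF²)) / DoF = 14025 × (14100 + √(14100² + 9410²)) / 9410 = 14025 × (14100 + 16951.6) / 9410 ≈ 46280 mm.
Then N = f²/(c·h) = 75² / (0.027 × 46280) = 5625 / 1249.6 ≈ 4.50.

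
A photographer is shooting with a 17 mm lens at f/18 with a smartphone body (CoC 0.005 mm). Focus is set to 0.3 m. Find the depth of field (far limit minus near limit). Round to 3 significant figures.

Hyperfocal distance H = f²/(N·c) + f = 17²/(18 × 0.005) + 17 = 289/0.09 + 17 ≈ 3228.1 mm ≈ 3.228 m.
Near limit Dn = s·(H − f)/(H + s − 2f) = 300 × (3228.1 − 17) / (3228.1 + 300 − 2 × 17) = 300 × 3211.1 / 3494.1 ≈ 275.702 mm.
Far limit Df = s·(H − f)/(H − s) = 300 × (3228.1 − 17) / (3228.1 − 300) = 300 × 3211.1 / 2928.1 ≈ 328.995 mm.
Depth of field = Df − Dn = 328.995 − 275.702 ≈ 53.293 mm.

53.3 mm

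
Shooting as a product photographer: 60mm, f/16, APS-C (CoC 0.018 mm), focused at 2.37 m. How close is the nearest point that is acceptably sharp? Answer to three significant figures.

2.00 m

Hyperfocal distance H = f²/(N·c) + f = 60²/(16 × 0.018) + 60 = 3600/0.288 + 60 ≈ 12560.0 mm ≈ 12.56 m.
Near limit Dn = s·(H − f)/(H + s − 2f) = 2370 × (12560.0 − 60) / (12560.0 + 2370 − 2 × 60) = 2370 × 12500.0 / 14810.0 ≈ 2000.3 mm ≈ 2.00 m.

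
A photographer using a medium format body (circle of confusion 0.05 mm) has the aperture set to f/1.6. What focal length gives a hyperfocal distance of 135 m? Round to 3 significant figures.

104 mm

From H = f²/(N·c) + f, with f ≪ H: f ≈ √(H·N·c) = √(135000 × 1.6 × 0.05) = √10800 ≈ 103.9 mm.
The +f correction barely moves this — solving exactly, f² + N·c·f − N·c·H = 0 ⇒ f = (−N·c + √((N·c)² + 4·N·c·H))/2 = (−0.08 + √43200)/2 ≈ 103.88 mm, so f ≈ 104 mm.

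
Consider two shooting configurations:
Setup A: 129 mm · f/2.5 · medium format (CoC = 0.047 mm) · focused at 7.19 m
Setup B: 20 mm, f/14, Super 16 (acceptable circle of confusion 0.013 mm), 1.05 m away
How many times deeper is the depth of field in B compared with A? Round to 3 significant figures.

Setup A: H = 129²/(2.5×0.047) + 129 ≈ 141754.5 mm; DoF = Df − Dn = 7567.28 − 6848.55 ≈ 718.73 mm.
Setup B: H = 20²/(14×0.013) + 20 ≈ 2217.8 mm; DoF = Df − Dn = 1976.1 − 714.9 ≈ 1261.2 mm.
Ratio = 1261.2 / 718.73 ≈ 1.75.

1.75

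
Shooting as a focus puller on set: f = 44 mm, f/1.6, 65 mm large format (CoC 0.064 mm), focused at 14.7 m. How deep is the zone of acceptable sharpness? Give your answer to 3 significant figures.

Hyperfocal distance H = f²/(N·c) + f = 44²/(1.6 × 0.064) + 44 = 1936/0.1024 + 44 ≈ 18950.2 mm ≈ 18.95 m.
Near limit Dn = s·(H − f)/(H + s − 2f) = 14700 × (18950.2 − 44) / (18950.2 + 14700 − 2 × 44) = 14700 × 18906.2 / 33562.2 ≈ 8281 mm.
Far limit Df = s·(H − f)/(H − s) = 14700 × (18950.2 − 44) / (18950.2 − 14700) = 14700 × 18906.2 / 4250.2 ≈ 65390 mm.
Depth of field = Df − Dn = 65390 − 8281 ≈ 57109 mm ≈ 57.1 m.

57.1 m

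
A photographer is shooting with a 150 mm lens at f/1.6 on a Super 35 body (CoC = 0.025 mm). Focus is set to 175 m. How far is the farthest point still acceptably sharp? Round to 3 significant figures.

Hyperfocal distance H = f²/(N·c) + f = 150²/(1.6 × 0.025) + 150 = 22500/0.04 + 150 ≈ 562650.0 mm ≈ 562.6 m.
Far limit Df = s·(H − f)/(H − s) = 175000 × (562650.0 − 150) / (562650.0 − 175000) = 175000 × 562500.0 / 387650.0 ≈ 253934 mm ≈ 254 m.

254 m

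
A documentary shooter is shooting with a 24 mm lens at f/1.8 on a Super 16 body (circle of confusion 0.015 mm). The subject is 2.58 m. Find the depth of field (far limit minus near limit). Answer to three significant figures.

Hyperfocal distance H = f²/(N·c) + f = 24²/(1.8 × 0.015) + 24 = 576/0.027 + 24 ≈ 21357.3 mm ≈ 21.36 m.
Near limit Dn = s·(H − f)/(H + s − 2f) = 2580 × (21357.3 − 24) / (21357.3 + 2580 − 2 × 24) = 2580 × 21333.3 / 23889.3 ≈ 2303.96 mm.
Far limit Df = s·(H − f)/(H − s) = 2580 × (21357.3 − 24) / (21357.3 − 2580) = 2580 × 21333.3 / 18777.3 ≈ 2931.19 mm.
Depth of field = Df − Dn = 2931.19 − 2303.96 ≈ 627.23 mm ≈ 0.627 m.

0.627 m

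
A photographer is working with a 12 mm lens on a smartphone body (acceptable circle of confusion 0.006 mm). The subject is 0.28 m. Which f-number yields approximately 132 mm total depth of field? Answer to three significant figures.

f/20.1

Write h = H − f = f²/(N·c). The thin-lens limits are Dn = s·h/(h + (s−f)) and Df = s·h/(h − (s−f)), so DoF = Df − Dn = 2·s·(s−f)·h / (h² − (s−f)²).
That is a quadratic in h: DoF·h² − 2·s·(s−f)·h − DoF·(s−f)² = 0 ⇒ h = (s−f)·(s + √(s² + DoF²)) / DoF = 268 × (280 + √(280² + 132²)) / 132 = 268 × (280 + 309.555) / 132 ≈ 1197.0 mm.
Then N = f²/(c·h) = 12² / (0.006 × 1197.0) = 144 / 7.1818 ≈ 20.1.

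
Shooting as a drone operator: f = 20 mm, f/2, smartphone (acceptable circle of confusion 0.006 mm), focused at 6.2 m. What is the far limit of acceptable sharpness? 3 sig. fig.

7.61 m

Hyperfocal distance H = f²/(N·c) + f = 20²/(2 × 0.006) + 20 = 400/0.012 + 20 ≈ 33353.3 mm ≈ 33.35 m.
Far limit Df = s·(H − f)/(H − s) = 6200 × (33353.3 − 20) / (33353.3 − 6200) = 6200 × 33333.3 / 27153.3 ≈ 7611.1 mm ≈ 7.61 m.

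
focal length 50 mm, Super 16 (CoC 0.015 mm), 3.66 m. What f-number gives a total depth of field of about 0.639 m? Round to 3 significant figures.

Write h = H − f = f²/(N·c). The thin-lens limits are Dn = s·h/(h + (s−f)) and Df = s·h/(h − (s−f)), so DoF = Df − Dn = 2·s·(s−f)·h / (h² − (s−f)²).
That is a quadratic in h: DoF·h² − 2·s·(s−f)·h − DoF·(s−f)² = 0 ⇒ h = (s−f)·(s + √(s² + DoF²)) / DoF = 3610 × (3660 + √(3660² + 639²)) / 639 = 3610 × (3660 + 3715.36) / 639 ≈ 41667 mm.
Then N = f²/(c·h) = 50² / (0.015 × 41667) = 2500 / 625.00 ≈ 4.

f/4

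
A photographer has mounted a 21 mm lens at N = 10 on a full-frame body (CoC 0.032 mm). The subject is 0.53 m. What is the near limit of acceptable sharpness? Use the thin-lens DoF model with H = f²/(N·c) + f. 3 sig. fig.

387 mm

Hyperfocal distance H = f²/(N·c) + f = 21²/(10 × 0.032) + 21 = 441/0.32 + 21 ≈ 1399.1 mm ≈ 1.399 m.
Near limit Dn = s·(H − f)/(H + s − 2f) = 530 × (1399.1 − 21) / (1399.1 + 530 − 2 × 21) = 530 × 1378.1 / 1887.1 ≈ 387.05 mm.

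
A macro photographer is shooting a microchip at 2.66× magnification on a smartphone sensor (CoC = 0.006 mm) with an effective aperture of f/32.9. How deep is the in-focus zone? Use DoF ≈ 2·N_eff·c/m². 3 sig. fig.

0.0558 mm

At magnification m, DoF ≈ 2·N_eff·c/m² = 2 × 32.9 × 0.006 / 2.66² = 0.3948 / 7.076 ≈ 0.0558 mm.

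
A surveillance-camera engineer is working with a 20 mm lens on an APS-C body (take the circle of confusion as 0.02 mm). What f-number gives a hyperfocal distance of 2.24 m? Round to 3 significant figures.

Rearrange H = f²/(N·c) + f for N: N = f² / ((H − f)·c).
N = 20² / ((2240 − 20) × 0.02) = 400 / 44.40 ≈ 9.01.

f/9.01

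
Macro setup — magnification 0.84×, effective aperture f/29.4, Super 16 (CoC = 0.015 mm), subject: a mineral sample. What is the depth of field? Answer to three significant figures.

1.25 mm

At magnification m, DoF ≈ 2·N_eff·c/m² = 2 × 29.4 × 0.015 / 0.84² = 0.882 / 0.7056 ≈ 1.25 mm.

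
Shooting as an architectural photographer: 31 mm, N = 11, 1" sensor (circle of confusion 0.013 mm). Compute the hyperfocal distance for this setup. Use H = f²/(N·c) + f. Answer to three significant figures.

Hyperfocal distance H = f²/(N·c) + f = 31²/(11 × 0.013) + 31 = 961/0.143 + 31 ≈ 6751.3 mm ≈ 6.75 m.

6.75 m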